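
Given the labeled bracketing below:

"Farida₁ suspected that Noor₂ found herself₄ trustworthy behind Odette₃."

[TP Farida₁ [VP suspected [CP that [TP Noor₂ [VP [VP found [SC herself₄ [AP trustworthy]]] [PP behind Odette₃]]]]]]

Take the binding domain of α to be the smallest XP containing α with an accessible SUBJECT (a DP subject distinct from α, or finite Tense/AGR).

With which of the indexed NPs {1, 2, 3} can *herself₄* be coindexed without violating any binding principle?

*herself* is an anaphor, so Principle A applies: it must be bound in its binding domain.
Binding domain of *herself₄*: the embedded TP, whose subject is Noor₂.
*Farida₁* c-commands the anaphor but is outside its binding domain → cannot satisfy Principle A.
*Noor₂* c-commands the anaphor within its binding domain → licit binder.
*Odette₃* does not c-command the anaphor → cannot bind it.

{2}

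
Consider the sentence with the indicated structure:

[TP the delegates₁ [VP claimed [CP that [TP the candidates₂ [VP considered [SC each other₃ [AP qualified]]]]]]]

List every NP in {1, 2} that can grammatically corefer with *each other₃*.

*each other* is an anaphor, so Principle A applies: it must be bound in its binding domain.
Binding domain of *each other₃*: the embedded TP, whose subject is the candidates₂.
*the delegates₁* c-commands the anaphor but is outside its binding domain → cannot satisfy Principle A.
*the candidates₂* c-commands the anaphor within its binding domain → licit binder.

{2}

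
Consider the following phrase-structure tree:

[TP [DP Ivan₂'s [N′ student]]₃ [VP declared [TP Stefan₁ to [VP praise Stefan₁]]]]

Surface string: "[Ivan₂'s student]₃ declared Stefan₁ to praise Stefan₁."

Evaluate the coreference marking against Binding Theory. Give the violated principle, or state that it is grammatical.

The two coindexed NPs are *Stefan₁* (the lower occurrence) and *Stefan₁* (the higher occurrence).
*Stefan₁* (the lower occurrence) is an R-expression. Principle C requires it to be free everywhere.
*Stefan₁* (the higher occurrence) c-commands it and carries the same index.
The R-expression is bound → Principle C violation.

Principle C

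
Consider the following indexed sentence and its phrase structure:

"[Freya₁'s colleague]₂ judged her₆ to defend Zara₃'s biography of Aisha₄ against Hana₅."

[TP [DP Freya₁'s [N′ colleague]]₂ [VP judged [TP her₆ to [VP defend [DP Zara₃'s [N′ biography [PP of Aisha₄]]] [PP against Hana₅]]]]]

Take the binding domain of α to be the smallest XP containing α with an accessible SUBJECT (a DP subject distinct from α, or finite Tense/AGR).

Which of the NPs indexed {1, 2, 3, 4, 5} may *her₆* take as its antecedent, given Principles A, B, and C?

{1}

*her* is a pronoun, so Principle B applies: it must be free in its binding domain.
Binding domain of *her₆*: the matrix TP, whose subject is [Freya₁'s colleague]₂.
*Freya₁* and the pronoun do not c-command one another → neither Principle B nor Principle C is at stake; coindexation permitted.
*[Freya₁'s colleague]₂* c-commands the pronoun within its binding domain → coindexation would violate Principle B.
*Zara₃*: the pronoun c-commands this R-expression → coindexation would violate Principle C on *Zara₃*.
*Aisha₄*: the pronoun c-commands this R-expression → coindexation would violate Principle C on *Aisha₄*.
*Hana₅*: the pronoun c-commands this R-expression → coindexation would violate Principle C on *Hana₅*.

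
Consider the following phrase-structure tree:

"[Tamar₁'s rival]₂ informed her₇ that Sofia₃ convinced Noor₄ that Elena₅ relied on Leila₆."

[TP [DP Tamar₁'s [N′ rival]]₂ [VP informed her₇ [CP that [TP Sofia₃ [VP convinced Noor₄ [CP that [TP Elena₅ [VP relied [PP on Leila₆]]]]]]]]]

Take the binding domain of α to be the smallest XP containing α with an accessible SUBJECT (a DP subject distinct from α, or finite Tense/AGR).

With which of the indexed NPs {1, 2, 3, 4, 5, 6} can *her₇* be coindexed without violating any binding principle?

*her* is a pronoun, so Principle B applies: it must be free in its binding domain.
Binding domain of *her₇*: the matrix TP, whose subject is [Tamar₁'s rival]₂.
*Tamar₁* and the pronoun do not c-command one another → neither Principle B nor Principle C is at stake; coindexation permitted.
*[Tamar₁'s rival]₂* c-commands the pronoun within its binding domain → coindexation would violate Principle B.
*Sofia₃*: the pronoun c-commands this R-expression → coindexation would violate Principle C on *Sofia₃*.
*Noor₄*: the pronoun c-commands this R-expression → coindexation would violate Principle C on *Noor₄*.
*Elena₅*: the pronoun c-commands this R-expression → coindexation would violate Principle C on *Elena₅*.
*Leila₆*: the pronoun c-commands this R-expression → coindexation would violate Principle C on *Leila₆*.

{1}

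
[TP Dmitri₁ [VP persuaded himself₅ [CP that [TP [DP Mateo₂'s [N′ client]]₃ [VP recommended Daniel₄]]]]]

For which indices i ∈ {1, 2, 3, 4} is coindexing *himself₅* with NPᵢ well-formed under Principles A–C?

*himself* is an anaphor, so Principle A applies: it must be bound in its binding domain.
Binding domain of *himself₅*: the matrix TP, whose subject is Dmitri₁.
*Dmitri₁* c-commands the anaphor within its binding domain → licit binder.
*Mateo₂* does not c-command the anaphor → cannot bind it.
*[Mateo₂'s client]₃* does not c-command the anaphor → cannot bind it.
*Daniel₄* does not c-command the anaphor → cannot bind it.

{1}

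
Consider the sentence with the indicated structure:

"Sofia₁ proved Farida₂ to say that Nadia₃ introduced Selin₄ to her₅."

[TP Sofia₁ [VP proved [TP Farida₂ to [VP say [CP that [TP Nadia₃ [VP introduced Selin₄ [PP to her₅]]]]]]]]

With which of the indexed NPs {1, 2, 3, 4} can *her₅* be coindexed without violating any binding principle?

*her* is a pronoun, so Principle B applies: it must be free in its binding domain.
Binding domain of *her₅*: the embedded TP, whose subject is Nadia₃.
*Sofia₁* c-commands the pronoun but from outside its binding domain, and is not c-commanded by it → coindexation permitted.
*Farida₂* c-commands the pronoun but from outside its binding domain, and is not c-commanded by it → coindexation permitted.
*Nadia₃* c-commands the pronoun within its binding domain → coindexation would violate Principle B.
*Selin₄* c-commands the pronoun within its binding domain → coindexation would violate Principle B.

{1, 2}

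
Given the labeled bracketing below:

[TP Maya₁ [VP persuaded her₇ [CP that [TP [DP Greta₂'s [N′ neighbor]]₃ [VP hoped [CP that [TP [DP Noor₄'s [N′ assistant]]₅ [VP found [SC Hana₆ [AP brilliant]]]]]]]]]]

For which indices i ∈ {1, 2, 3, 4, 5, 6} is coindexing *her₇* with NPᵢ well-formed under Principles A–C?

none

*her* is a pronoun, so Principle B applies: it must be free in its binding domain.
Binding domain of *her₇*: the matrix TP, whose subject is Maya₁.
*Maya₁* c-commands the pronoun within its binding domain → coindexation would violate Principle B.
*Greta₂*: the pronoun c-commands this R-expression → coindexation would violate Principle C on *Greta₂*.
*[Greta₂'s neighbor]₃*: the pronoun c-commands this R-expression → coindexation would violate Principle C on *[Greta₂'s neighbor]₃*.
*Noor₄*: the pronoun c-commands this R-expression → coindexation would violate Principle C on *Noor₄*.
*[Noor₄'s assistant]₅*: the pronoun c-commands this R-expression → coindexation would violate Principle C on *[Noor₄'s assistant]₅*.
*Hana₆*: the pronoun c-commands this R-expression → coindexation would violate Principle C on *Hana₆*.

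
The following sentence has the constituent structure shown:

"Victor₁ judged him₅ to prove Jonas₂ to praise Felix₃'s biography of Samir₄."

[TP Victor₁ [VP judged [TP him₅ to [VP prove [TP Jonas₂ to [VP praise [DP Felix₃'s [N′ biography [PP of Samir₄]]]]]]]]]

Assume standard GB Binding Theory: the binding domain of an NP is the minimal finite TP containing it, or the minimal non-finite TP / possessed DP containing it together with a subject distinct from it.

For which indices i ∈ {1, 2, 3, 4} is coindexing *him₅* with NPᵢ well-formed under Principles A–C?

none

*him* is a pronoun, so Principle B applies: it must be free in its binding domain.
Binding domain of *him₅*: the matrix TP, whose subject is Victor₁.
*Victor₁* c-commands the pronoun within its binding domain → coindexation would violate Principle B.
*Jonas₂*: the pronoun c-commands this R-expression → coindexation would violate Principle C on *Jonas₂*.
*Felix₃*: the pronoun c-commands this R-expression → coindexation would violate Principle C on *Felix₃*.
*Samir₄*: the pronoun c-commands this R-expression → coindexation would violate Principle C on *Samir₄*.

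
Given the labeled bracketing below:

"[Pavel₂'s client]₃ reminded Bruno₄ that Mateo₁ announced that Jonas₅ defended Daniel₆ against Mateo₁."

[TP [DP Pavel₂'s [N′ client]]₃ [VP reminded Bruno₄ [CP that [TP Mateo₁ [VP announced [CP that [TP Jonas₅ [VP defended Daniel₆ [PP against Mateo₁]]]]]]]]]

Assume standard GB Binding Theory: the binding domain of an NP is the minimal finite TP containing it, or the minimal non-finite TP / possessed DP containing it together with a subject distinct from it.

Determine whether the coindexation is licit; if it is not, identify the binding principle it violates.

Principle C

The two coindexed NPs are *Mateo₁* (the higher occurrence) and *Mateo₁* (the lower occurrence).
*Mateo₁* (the lower occurrence) is an R-expression. Principle C requires it to be free everywhere.
*Mateo₁* (the higher occurrence) c-commands it and carries the same index.
The R-expression is bound → Principle C violation.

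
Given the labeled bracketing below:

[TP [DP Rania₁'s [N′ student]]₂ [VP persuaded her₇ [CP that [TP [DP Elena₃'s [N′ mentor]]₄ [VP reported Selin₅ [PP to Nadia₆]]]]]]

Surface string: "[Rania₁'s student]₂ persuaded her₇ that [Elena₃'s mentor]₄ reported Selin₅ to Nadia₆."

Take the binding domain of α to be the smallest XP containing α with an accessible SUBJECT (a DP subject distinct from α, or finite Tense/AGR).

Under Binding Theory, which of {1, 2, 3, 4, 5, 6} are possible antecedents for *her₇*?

*her* is a pronoun, so Principle B applies: it must be free in its binding domain.
Binding domain of *her₇*: the matrix TP, whose subject is [Rania₁'s student]₂.
*Rania₁* and the pronoun do not c-command one another → neither Principle B nor Principle C is at stake; coindexation permitted.
*[Rania₁'s student]₂* c-commands the pronoun within its binding domain → coindexation would violate Principle B.
*Elena₃*: the pronoun c-commands this R-expression → coindexation would violate Principle C on *Elena₃*.
*[Elena₃'s mentor]₄*: the pronoun c-commands this R-expression → coindexation would violate Principle C on *[Elena₃'s mentor]₄*.
*Selin₅*: the pronoun c-commands this R-expression → coindexation would violate Principle C on *Selin₅*.
*Nadia₆*: the pronoun c-commands this R-expression → coindexation would violate Principle C on *Nadia₆*.

{1}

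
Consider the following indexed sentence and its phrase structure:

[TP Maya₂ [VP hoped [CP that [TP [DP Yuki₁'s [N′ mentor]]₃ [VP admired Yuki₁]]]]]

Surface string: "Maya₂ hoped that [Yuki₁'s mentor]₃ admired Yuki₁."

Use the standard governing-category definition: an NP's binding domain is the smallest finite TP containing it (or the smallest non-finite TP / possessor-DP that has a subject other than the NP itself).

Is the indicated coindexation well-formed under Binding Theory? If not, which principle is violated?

The two coindexed NPs are *Yuki₁* and *Yuki₁*.
*Yuki₁* is an R-expression; no coindexed NP c-commands it, so Principle C holds.
*Yuki₁* is an R-expression; *Yuki₁* does not c-command it, and no other NP shares its index, so Principle C is satisfied.
All principles are respected.

grammatical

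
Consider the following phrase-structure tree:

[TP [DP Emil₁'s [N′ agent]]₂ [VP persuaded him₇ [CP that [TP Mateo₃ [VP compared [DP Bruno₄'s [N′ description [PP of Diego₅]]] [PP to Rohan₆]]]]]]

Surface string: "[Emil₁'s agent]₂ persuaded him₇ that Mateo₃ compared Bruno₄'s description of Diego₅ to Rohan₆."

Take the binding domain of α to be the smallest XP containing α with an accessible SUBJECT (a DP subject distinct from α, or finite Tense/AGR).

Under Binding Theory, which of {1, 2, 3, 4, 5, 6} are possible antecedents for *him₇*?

*him* is a pronoun, so Principle B applies: it must be free in its binding domain.
Binding domain of *him₇*: the matrix TP, whose subject is [Emil₁'s agent]₂.
*Emil₁* and the pronoun do not c-command one another → neither Principle B nor Principle C is at stake; coindexation permitted.
*[Emil₁'s agent]₂* c-commands the pronoun within its binding domain → coindexation would violate Principle B.
*Mateo₃*: the pronoun c-commands this R-expression → coindexation would violate Principle C on *Mateo₃*.
*Bruno₄*: the pronoun c-commands this R-expression → coindexation would violate Principle C on *Bruno₄*.
*Diego₅*: the pronoun c-commands this R-expression → coindexation would violate Principle C on *Diego₅*.
*Rohan₆*: the pronoun c-commands this R-expression → coindexation would violate Principle C on *Rohan₆*.

{1}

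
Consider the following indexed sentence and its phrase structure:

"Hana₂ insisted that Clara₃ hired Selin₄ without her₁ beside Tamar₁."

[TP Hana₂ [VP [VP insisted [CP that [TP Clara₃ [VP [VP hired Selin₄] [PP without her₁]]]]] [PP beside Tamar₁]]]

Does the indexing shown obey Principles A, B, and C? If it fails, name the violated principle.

grammatical

The two coindexed NPs are *Tamar₁* and *her₁*.
*her₁* is a pronoun; its binding domain is the embedded TP, whose subject is Clara₃. Within that domain it is c-commanded only by *Clara₃*, which carries a different index — the pronoun is free locally, so Principle B holds.
*Tamar₁* is an R-expression; *her₁* does not c-command it, and no other NP shares its index, so Principle C is satisfied.
All principles are respected.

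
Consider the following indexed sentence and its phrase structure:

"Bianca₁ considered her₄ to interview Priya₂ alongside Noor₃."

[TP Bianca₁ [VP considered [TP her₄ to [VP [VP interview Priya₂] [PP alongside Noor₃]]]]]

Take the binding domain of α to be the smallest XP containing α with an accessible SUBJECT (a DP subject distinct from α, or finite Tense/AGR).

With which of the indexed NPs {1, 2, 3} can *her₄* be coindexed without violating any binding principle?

none

*her* is a pronoun, so Principle B applies: it must be free in its binding domain.
Binding domain of *her₄*: the matrix TP, whose subject is Bianca₁.
*Bianca₁* c-commands the pronoun within its binding domain → coindexation would violate Principle B.
*Priya₂*: the pronoun c-commands this R-expression → coindexation would violate Principle C on *Priya₂*.
*Noor₃*: the pronoun c-commands this R-expression → coindexation would violate Principle C on *Noor₃*.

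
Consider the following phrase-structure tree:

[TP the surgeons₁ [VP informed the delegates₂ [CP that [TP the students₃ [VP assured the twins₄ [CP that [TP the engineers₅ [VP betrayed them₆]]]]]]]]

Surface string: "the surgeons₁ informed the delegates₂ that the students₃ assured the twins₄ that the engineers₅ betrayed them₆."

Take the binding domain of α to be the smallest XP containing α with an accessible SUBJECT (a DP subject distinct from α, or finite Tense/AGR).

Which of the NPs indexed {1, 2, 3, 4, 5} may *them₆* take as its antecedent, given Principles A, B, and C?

{1, 2, 3, 4}

*them* is a pronoun, so Principle B applies: it must be free in its binding domain.
Binding domain of *them₆*: the embedded TP, whose subject is the engineers₅.
*the surgeons₁* c-commands the pronoun but from outside its binding domain, and is not c-commanded by it → coindexation permitted.
*the delegates₂* c-commands the pronoun but from outside its binding domain, and is not c-commanded by it → coindexation permitted.
*the students₃* c-commands the pronoun but from outside its binding domain, and is not c-commanded by it → coindexation permitted.
*the twins₄* c-commands the pronoun but from outside its binding domain, and is not c-commanded by it → coindexation permitted.
*the engineers₅* c-commands the pronoun within its binding domain → coindexation would violate Principle B.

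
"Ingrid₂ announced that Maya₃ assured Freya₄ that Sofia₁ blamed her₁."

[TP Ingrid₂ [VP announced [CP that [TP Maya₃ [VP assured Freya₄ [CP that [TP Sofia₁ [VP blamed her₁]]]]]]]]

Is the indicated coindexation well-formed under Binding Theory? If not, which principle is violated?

Principle B

The two coindexed NPs are *Sofia₁* and *her₁*.
*her₁* is a pronoun. Its binding domain is the embedded TP, whose subject is Sofia₁.
*Sofia₁* c-commands it within that domain and carries the same index.
The pronoun is locally bound → Principle B violation.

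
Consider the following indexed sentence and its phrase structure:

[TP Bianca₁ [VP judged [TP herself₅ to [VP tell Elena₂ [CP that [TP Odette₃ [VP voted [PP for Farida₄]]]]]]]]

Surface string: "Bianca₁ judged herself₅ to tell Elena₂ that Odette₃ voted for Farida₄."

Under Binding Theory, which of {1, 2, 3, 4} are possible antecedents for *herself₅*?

*herself* is an anaphor, so Principle A applies: it must be bound in its binding domain.
Binding domain of *herself₅*: the matrix TP, whose subject is Bianca₁.
*Bianca₁* c-commands the anaphor within its binding domain → licit binder.
*Elena₂* does not c-command the anaphor → cannot bind it.
*Odette₃* does not c-command the anaphor → cannot bind it.
*Farida₄* does not c-command the anaphor → cannot bind it.

{1}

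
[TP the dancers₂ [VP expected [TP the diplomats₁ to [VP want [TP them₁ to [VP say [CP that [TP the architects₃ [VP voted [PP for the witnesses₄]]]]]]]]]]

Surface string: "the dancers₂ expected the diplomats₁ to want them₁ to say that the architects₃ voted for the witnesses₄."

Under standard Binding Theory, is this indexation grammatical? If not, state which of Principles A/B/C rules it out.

The two coindexed NPs are *the diplomats₁* and *them₁*.
*them₁* is a pronoun. Its binding domain is the embedded TP, whose subject is the diplomats₁.
*the diplomats₁* c-commands it within that domain and carries the same index.
The pronoun is locally bound → Principle B violation.

Principle B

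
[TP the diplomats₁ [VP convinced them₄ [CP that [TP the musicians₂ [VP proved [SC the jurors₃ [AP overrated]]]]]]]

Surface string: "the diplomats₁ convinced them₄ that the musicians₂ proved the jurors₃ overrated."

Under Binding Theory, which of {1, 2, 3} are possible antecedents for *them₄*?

*them* is a pronoun, so Principle B applies: it must be free in its binding domain.
Binding domain of *them₄*: the matrix TP, whose subject is the diplomats₁.
*the diplomats₁* c-commands the pronoun within its binding domain → coindexation would violate Principle B.
*the musicians₂*: the pronoun c-commands this R-expression → coindexation would violate Principle C on *the musicians₂*.
*the jurors₃*: the pronoun c-commands this R-expression → coindexation would violate Principle C on *the jurors₃*.

none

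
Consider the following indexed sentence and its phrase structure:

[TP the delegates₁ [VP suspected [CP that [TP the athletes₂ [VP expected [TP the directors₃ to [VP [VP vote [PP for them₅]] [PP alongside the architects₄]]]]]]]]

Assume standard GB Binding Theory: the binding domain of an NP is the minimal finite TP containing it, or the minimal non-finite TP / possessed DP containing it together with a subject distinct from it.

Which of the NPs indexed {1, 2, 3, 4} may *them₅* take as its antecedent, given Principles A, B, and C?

*them* is a pronoun, so Principle B applies: it must be free in its binding domain.
Binding domain of *them₅*: the embedded TP, whose subject is the directors₃.
*the delegates₁* c-commands the pronoun but from outside its binding domain, and is not c-commanded by it → coindexation permitted.
*the athletes₂* c-commands the pronoun but from outside its binding domain, and is not c-commanded by it → coindexation permitted.
*the directors₃* c-commands the pronoun within its binding domain → coindexation would violate Principle B.
*the architects₄* and the pronoun do not c-command one another → neither Principle B nor Principle C is at stake; coindexation permitted.

{1, 2, 4}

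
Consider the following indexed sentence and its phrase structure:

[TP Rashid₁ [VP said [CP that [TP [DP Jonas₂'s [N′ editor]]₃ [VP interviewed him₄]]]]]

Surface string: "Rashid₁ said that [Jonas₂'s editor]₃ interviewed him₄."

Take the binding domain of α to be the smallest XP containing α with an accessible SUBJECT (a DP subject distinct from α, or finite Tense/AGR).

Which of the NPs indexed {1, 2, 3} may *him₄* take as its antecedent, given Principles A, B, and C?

*him* is a pronoun, so Principle B applies: it must be free in its binding domain.
Binding domain of *him₄*: the embedded TP, whose subject is [Jonas₂'s editor]₃.
*Rashid₁* c-commands the pronoun but from outside its binding domain, and is not c-commanded by it → coindexation permitted.
*Jonas₂* and the pronoun do not c-command one another → neither Principle B nor Principle C is at stake; coindexation permitted.
*[Jonas₂'s editor]₃* c-commands the pronoun within its binding domain → coindexation would violate Principle B.

{1, 2}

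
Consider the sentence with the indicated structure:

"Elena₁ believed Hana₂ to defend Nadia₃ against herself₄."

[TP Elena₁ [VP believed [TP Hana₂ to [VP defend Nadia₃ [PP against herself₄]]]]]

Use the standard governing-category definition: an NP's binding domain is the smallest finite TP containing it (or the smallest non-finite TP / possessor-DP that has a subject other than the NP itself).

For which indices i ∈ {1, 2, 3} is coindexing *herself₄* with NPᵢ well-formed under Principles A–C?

{2, 3}

*herself* is an anaphor, so Principle A applies: it must be bound in its binding domain.
Binding domain of *herself₄*: the embedded TP, whose subject is Hana₂.
*Elena₁* c-commands the anaphor but is outside its binding domain → cannot satisfy Principle A.
*Hana₂* c-commands the anaphor within its binding domain → licit binder.
*Nadia₃* c-commands the anaphor within its binding domain → licit binder.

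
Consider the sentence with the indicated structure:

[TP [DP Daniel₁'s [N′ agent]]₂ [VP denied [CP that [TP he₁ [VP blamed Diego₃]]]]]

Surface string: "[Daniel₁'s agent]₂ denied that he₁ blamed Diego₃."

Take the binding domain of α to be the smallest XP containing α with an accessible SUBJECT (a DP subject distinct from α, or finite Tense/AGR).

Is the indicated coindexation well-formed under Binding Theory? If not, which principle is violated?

The two coindexed NPs are *Daniel₁* and *he₁*.
*he₁* is a pronoun; nothing c-commands it within its binding domain (the embedded TP.), so Principle B holds trivially.
*Daniel₁* is an R-expression; *he₁* does not c-command it, and no other NP shares its index, so Principle C is satisfied.
All principles are respected.

grammatical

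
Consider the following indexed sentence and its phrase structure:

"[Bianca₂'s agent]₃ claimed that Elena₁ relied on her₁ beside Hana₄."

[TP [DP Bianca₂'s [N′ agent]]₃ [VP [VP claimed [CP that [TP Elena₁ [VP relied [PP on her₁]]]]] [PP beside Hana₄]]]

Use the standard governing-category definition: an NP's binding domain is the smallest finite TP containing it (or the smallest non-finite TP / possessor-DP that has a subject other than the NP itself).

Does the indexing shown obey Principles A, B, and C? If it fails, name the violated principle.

Principle B

The two coindexed NPs are *Elena₁* and *her₁*.
*her₁* is a pronoun. Its binding domain is the embedded TP, whose subject is Elena₁.
*Elena₁* c-commands it within that domain and carries the same index.
The pronoun is locally bound → Principle B violation.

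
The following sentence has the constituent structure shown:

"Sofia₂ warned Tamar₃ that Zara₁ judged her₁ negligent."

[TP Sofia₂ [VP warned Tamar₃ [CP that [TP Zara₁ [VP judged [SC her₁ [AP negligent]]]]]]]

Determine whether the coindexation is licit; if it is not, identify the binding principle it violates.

Principle B

The two coindexed NPs are *Zara₁* and *her₁*.
*her₁* is a pronoun. Its binding domain is the embedded TP, whose subject is Zara₁.
*Zara₁* c-commands it within that domain and carries the same index.
The pronoun is locally bound → Principle B violation.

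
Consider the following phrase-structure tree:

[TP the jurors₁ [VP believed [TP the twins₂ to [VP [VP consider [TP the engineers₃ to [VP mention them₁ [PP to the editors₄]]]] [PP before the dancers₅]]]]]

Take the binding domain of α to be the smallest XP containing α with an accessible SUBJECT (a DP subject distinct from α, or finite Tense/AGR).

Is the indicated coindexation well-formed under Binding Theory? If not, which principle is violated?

The two coindexed NPs are *the jurors₁* and *them₁*.
*them₁* is a pronoun; its binding domain is the embedded TP, whose subject is the engineers₃. Within that domain it is c-commanded only by *the engineers₃*, which carries a different index — the pronoun is free locally, so Principle B holds.
*the jurors₁* is an R-expression; *them₁* does not c-command it, and no other NP shares its index, so Principle C is satisfied.
All principles are respected.

grammatical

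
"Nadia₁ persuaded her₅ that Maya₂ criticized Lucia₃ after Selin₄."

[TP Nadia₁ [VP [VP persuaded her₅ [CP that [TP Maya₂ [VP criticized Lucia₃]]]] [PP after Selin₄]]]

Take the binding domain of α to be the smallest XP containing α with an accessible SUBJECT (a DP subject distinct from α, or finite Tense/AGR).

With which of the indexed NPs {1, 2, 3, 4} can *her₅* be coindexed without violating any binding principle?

*her* is a pronoun, so Principle B applies: it must be free in its binding domain.
Binding domain of *her₅*: the matrix TP, whose subject is Nadia₁.
*Nadia₁* c-commands the pronoun within its binding domain → coindexation would violate Principle B.
*Maya₂*: the pronoun c-commands this R-expression → coindexation would violate Principle C on *Maya₂*.
*Lucia₃*: the pronoun c-commands this R-expression → coindexation would violate Principle C on *Lucia₃*.
*Selin₄* and the pronoun do not c-command one another → neither Principle B nor Principle C is at stake; coindexation permitted.

{4}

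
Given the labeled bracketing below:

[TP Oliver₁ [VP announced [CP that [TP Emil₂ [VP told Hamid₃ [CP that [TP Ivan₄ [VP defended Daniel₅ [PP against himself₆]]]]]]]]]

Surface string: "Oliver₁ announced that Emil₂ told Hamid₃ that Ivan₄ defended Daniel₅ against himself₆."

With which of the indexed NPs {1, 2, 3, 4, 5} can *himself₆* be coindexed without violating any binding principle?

*himself* is an anaphor, so Principle A applies: it must be bound in its binding domain.
Binding domain of *himself₆*: the embedded TP, whose subject is Ivan₄.
*Oliver₁* c-commands the anaphor but is outside its binding domain → cannot satisfy Principle A.
*Emil₂* c-commands the anaphor but is outside its binding domain → cannot satisfy Principle A.
*Hamid₃* c-commands the anaphor but is outside its binding domain → cannot satisfy Principle A.
*Ivan₄* c-commands the anaphor within its binding domain → licit binder.
*Daniel₅* c-commands the anaphor within its binding domain → licit binder.

{4, 5}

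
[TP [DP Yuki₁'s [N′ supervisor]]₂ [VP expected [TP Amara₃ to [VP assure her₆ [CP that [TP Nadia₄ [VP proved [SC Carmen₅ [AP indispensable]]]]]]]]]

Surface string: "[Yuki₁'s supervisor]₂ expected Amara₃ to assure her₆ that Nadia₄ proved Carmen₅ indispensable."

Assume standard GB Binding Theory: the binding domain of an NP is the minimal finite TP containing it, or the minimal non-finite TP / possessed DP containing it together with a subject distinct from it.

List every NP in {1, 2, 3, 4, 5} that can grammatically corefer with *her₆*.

{1, 2}

*her* is a pronoun, so Principle B applies: it must be free in its binding domain.
Binding domain of *her₆*: the embedded TP, whose subject is Amara₃.
*Yuki₁* and the pronoun do not c-command one another → neither Principle B nor Principle C is at stake; coindexation permitted.
*[Yuki₁'s supervisor]₂* c-commands the pronoun but from outside its binding domain, and is not c-commanded by it → coindexation permitted.
*Amara₃* c-commands the pronoun within its binding domain → coindexation would violate Principle B.
*Nadia₄*: the pronoun c-commands this R-expression → coindexation would violate Principle C on *Nadia₄*.
*Carmen₅*: the pronoun c-commands this R-expression → coindexation would violate Principle C on *Carmen₅*.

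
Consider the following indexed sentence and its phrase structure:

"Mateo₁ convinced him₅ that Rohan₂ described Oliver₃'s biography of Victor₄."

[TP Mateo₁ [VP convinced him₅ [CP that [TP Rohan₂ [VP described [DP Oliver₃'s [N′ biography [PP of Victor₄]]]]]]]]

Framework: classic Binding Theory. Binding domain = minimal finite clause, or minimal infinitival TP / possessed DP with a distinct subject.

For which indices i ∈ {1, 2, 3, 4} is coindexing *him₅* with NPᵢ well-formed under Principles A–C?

*him* is a pronoun, so Principle B applies: it must be free in its binding domain.
Binding domain of *him₅*: the matrix TP, whose subject is Mateo₁.
*Mateo₁* c-commands the pronoun within its binding domain → coindexation would violate Principle B.
*Rohan₂*: the pronoun c-commands this R-expression → coindexation would violate Principle C on *Rohan₂*.
*Oliver₃*: the pronoun c-commands this R-expression → coindexation would violate Principle C on *Oliver₃*.
*Victor₄*: the pronoun c-commands this R-expression → coindexation would violate Principle C on *Victor₄*.

none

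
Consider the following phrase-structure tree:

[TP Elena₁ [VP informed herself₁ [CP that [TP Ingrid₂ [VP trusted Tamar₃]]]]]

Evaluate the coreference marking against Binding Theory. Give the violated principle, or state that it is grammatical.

The two coindexed NPs are *Elena₁* and *herself₁*.
*herself₁* is an anaphor; its binding domain is the matrix TP, whose subject is Elena₁. *Elena₁* c-commands it within that domain and shares its index, so Principle A is satisfied.
*Elena₁* is an R-expression; *herself₁* does not c-command it, and no other NP shares its index, so Principle C is satisfied.
All principles are respected.

grammatical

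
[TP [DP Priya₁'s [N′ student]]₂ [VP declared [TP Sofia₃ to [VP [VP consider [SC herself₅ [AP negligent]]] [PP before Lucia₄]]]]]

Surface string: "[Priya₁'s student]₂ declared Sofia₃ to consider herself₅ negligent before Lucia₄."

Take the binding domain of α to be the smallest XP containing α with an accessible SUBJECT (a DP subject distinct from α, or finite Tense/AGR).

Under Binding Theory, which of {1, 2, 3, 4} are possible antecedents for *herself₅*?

*herself* is an anaphor, so Principle A applies: it must be bound in its binding domain.
Binding domain of *herself₅*: the embedded TP, whose subject is Sofia₃.
*Priya₁* does not c-command the anaphor → cannot bind it.
*[Priya₁'s student]₂* c-commands the anaphor but is outside its binding domain → cannot satisfy Principle A.
*Sofia₃* c-commands the anaphor within its binding domain → licit binder.
*Lucia₄* does not c-command the anaphor → cannot bind it.

{3}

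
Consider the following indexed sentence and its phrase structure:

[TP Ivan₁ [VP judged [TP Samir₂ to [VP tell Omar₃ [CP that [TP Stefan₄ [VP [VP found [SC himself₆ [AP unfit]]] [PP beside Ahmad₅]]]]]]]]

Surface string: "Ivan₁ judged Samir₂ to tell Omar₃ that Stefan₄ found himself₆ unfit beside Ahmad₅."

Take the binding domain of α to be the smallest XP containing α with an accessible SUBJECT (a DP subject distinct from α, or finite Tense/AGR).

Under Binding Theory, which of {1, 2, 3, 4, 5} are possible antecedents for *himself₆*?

{4}

*himself* is an anaphor, so Principle A applies: it must be bound in its binding domain.
Binding domain of *himself₆*: the embedded TP, whose subject is Stefan₄.
*Ivan₁* c-commands the anaphor but is outside its binding domain → cannot satisfy Principle A.
*Samir₂* c-commands the anaphor but is outside its binding domain → cannot satisfy Principle A.
*Omar₃* c-commands the anaphor but is outside its binding domain → cannot satisfy Principle A.
*Stefan₄* c-commands the anaphor within its binding domain → licit binder.
*Ahmad₅* does not c-command the anaphor → cannot bind it.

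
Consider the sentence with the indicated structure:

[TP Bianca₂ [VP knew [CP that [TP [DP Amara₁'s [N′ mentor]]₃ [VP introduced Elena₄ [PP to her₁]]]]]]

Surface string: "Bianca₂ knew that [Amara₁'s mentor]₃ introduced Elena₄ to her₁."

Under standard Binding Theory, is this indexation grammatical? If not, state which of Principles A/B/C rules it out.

The two coindexed NPs are *Amara₁* and *her₁*.
*her₁* is a pronoun; its binding domain is the embedded TP, whose subject is [Amara₁'s mentor]₃. Within that domain it is c-commanded only by *[Amara₁'s mentor]₃*, *Elena₄*, which carry a different index — the pronoun is free locally, so Principle B holds.
*Amara₁* is an R-expression; *her₁* does not c-command it, and no other NP shares its index, so Principle C is satisfied.
All principles are respected.

grammatical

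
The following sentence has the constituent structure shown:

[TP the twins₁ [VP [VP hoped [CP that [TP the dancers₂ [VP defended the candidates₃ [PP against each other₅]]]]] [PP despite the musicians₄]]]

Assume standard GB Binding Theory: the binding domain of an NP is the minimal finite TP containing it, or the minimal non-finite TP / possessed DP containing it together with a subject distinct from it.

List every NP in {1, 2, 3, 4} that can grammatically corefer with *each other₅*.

*each other* is an anaphor, so Principle A applies: it must be bound in its binding domain.
Binding domain of *each other₅*: the embedded TP, whose subject is the dancers₂.
*the twins₁* c-commands the anaphor but is outside its binding domain → cannot satisfy Principle A.
*the dancers₂* c-commands the anaphor within its binding domain → licit binder.
*the candidates₃* c-commands the anaphor within its binding domain → licit binder.
*the musicians₄* does not c-command the anaphor → cannot bind it.

{2, 3}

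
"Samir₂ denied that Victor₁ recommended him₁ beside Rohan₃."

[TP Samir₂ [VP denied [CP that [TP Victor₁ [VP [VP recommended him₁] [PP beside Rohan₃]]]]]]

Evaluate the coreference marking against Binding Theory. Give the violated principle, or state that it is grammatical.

Principle B

The two coindexed NPs are *Victor₁* and *him₁*.
*him₁* is a pronoun. Its binding domain is the embedded TP, whose subject is Victor₁.
*Victor₁* c-commands it within that domain and carries the same index.
The pronoun is locally bound → Principle B violation.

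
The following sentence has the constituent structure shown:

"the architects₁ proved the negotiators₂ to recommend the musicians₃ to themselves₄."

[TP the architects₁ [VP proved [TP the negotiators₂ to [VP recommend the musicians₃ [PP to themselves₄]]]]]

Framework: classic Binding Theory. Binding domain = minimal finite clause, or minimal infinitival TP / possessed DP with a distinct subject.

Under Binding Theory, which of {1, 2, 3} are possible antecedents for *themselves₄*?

*themselves* is an anaphor, so Principle A applies: it must be bound in its binding domain.
Binding domain of *themselves₄*: the embedded TP, whose subject is the negotiators₂.
*the architects₁* c-commands the anaphor but is outside its binding domain → cannot satisfy Principle A.
*the negotiators₂* c-commands the anaphor within its binding domain → licit binder.
*the musicians₃* c-commands the anaphor within its binding domain → licit binder.

{2, 3}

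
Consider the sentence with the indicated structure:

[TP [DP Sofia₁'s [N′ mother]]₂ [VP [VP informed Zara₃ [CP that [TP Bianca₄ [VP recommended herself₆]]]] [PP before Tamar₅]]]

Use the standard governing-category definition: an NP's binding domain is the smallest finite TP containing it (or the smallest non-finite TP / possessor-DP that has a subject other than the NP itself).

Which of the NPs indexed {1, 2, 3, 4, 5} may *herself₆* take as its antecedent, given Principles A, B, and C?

*herself* is an anaphor, so Principle A applies: it must be bound in its binding domain.
Binding domain of *herself₆*: the embedded TP, whose subject is Bianca₄.
*Sofia₁* does not c-command the anaphor → cannot bind it.
*[Sofia₁'s mother]₂* c-commands the anaphor but is outside its binding domain → cannot satisfy Principle A.
*Zara₃* c-commands the anaphor but is outside its binding domain → cannot satisfy Principle A.
*Bianca₄* c-commands the anaphor within its binding domain → licit binder.
*Tamar₅* does not c-command the anaphor → cannot bind it.

{4}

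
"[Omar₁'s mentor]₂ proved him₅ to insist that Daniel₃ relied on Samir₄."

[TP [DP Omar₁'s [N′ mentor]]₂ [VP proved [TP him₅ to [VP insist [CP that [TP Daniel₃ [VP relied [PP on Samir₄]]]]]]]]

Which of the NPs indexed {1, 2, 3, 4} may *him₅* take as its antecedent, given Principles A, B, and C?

*him* is a pronoun, so Principle B applies: it must be free in its binding domain.
Binding domain of *him₅*: the matrix TP, whose subject is [Omar₁'s mentor]₂.
*Omar₁* and the pronoun do not c-command one another → neither Principle B nor Principle C is at stake; coindexation permitted.
*[Omar₁'s mentor]₂* c-commands the pronoun within its binding domain → coindexation would violate Principle B.
*Daniel₃*: the pronoun c-commands this R-expression → coindexation would violate Principle C on *Daniel₃*.
*Samir₄*: the pronoun c-commands this R-expression → coindexation would violate Principle C on *Samir₄*.

{1}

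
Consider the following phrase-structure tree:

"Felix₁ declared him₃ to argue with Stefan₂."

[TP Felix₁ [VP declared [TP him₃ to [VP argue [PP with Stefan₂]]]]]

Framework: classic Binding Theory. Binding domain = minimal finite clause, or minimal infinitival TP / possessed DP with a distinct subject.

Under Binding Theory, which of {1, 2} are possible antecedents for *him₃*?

none

*him* is a pronoun, so Principle B applies: it must be free in its binding domain.
Binding domain of *him₃*: the matrix TP, whose subject is Felix₁.
*Felix₁* c-commands the pronoun within its binding domain → coindexation would violate Principle B.
*Stefan₂*: the pronoun c-commands this R-expression → coindexation would violate Principle C on *Stefan₂*.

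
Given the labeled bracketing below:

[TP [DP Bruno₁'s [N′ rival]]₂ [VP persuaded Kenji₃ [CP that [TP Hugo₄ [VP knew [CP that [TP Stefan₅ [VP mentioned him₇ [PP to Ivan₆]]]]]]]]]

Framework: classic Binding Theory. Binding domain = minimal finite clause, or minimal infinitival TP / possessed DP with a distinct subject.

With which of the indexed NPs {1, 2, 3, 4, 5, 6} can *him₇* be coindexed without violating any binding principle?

*him* is a pronoun, so Principle B applies: it must be free in its binding domain.
Binding domain of *him₇*: the embedded TP, whose subject is Stefan₅.
*Bruno₁* and the pronoun do not c-command one another → neither Principle B nor Principle C is at stake; coindexation permitted.
*[Bruno₁'s rival]₂* c-commands the pronoun but from outside its binding domain, and is not c-commanded by it → coindexation permitted.
*Kenji₃* c-commands the pronoun but from outside its binding domain, and is not c-commanded by it → coindexation permitted.
*Hugo₄* c-commands the pronoun but from outside its binding domain, and is not c-commanded by it → coindexation permitted.
*Stefan₅* c-commands the pronoun within its binding domain → coindexation would violate Principle B.
*Ivan₆*: the pronoun c-commands this R-expression → coindexation would violate Principle C on *Ivan₆*.

{1, 2, 3, 4}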